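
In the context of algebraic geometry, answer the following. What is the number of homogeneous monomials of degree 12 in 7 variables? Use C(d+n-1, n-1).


The number of degree-12 monomials in 7 variables is C(d+n-1, n-1).
= C(12+7-1, 7-1) = C(18, 6)
= 18564

18564


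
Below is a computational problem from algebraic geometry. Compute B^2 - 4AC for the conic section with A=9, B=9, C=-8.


The discriminant of a conic Ax^2 + Bxy + Cy^2 + ... = 0 is B^2 - 4AC.
B^2 = 9^2 = 81
4AC = 4*9*(-8) = -288
Discriminant = 81 + 288 = 369

369


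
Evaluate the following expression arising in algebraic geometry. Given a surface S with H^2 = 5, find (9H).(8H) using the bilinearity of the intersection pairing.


Using bilinearity of the intersection pairing on a surface S:
(aH).(bH) = ab * (H.H)
We have H^2 = 5.
D.E = (9H).(8H) = 9*8*5
= 72*5
= 360

360


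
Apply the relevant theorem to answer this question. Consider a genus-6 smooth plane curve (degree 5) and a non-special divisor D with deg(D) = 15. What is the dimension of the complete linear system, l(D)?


First, compute the genus of a smooth plane curve of degree 5:
g = (d-1)(d-2)/2 = (5-1)(5-2)/2 = 6
For a non-special divisor D (i.e., h^1(D) = 0), Riemann-Roch gives:
l(D) = deg(D) - g + 1
Since deg(D) = 15 >= 2g - 1 = 11, D is non-special.
l(D) = 15 - 6 + 1 = 10

10


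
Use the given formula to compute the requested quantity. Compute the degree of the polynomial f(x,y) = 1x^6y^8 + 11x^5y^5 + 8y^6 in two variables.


Examine each term for its total degree (sum of exponents).
  Term '1x^6y^8' has total degree 6+8 = 14.
  Term '11x^5y^5' has total degree 5+5 = 10.
  Term '8y^6' has total degree 0+6 = 6.
The maximum total degree among all terms is 14.

14


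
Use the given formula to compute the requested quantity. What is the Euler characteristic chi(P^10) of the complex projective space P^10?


The complex projective space P^10 has one cell in each even real dimension 0, 2, ..., 20.
The cohomology groups are H^{2k}(P^10) = Z for k = 0,...,10, and 0 otherwise.
Euler characteristic = sum of Betti numbers = 1 per even-dimensional cohomology group.
chi(P^10) = 10 + 1 = 11

11


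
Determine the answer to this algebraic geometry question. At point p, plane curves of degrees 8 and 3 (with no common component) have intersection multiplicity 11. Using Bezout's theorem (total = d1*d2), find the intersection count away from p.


By Bezout's theorem, the total intersection number is d1 * d2.
Total = 8 * 3 = 24
Intersection multiplicity at p = 11
Remaining intersections = 24 - 11 = 13

13


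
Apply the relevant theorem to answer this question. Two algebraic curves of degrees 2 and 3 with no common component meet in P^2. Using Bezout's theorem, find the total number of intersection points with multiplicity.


Bezout's theorem states the intersection count equals the product of degrees.
Intersection count = 2 * 3 = 6

6


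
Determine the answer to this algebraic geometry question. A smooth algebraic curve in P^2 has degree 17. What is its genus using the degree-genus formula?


Using the genus formula for smooth plane curves:
g = (d-1)(d-2)/2
g = (17-1)(17-2)/2
g = 16*15/2
g = 240/2 = 120

120


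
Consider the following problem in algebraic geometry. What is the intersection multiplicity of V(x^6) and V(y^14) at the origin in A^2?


The intersection multiplicity of V(x^a) and V(y^b) at the origin is:
I(O; V(x^6), V(y^14)) = dim_k(k[x,y]/(x^6, y^14))
A basis for k[x,y]/(x^6, y^14) is the set of monomials x^i * y^j
where 0 <= i < 6 and 0 <= j < 14.
The number of such monomials is 6 * 14 = 84

84


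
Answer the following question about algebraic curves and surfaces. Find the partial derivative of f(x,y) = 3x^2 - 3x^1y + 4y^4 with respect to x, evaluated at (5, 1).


df/dx = 2*3*x^1 + 1*(-3)*x^0*y
At (5,1): 2*3*5^1 + 1*(-3)*5^0*1
= 30 - 3
= 27

27


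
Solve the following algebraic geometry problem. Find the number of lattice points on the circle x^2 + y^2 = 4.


Systematically check integer values of x where x^2 <= 4.
For each valid x, check if 4 - x^2 is a perfect square.
x=0: 4 - 0 = 4, sqrt = 2 (valid)
x=2: 4 - 4 = 0, sqrt = 0 (valid)
Total integer solutions found: 4

4


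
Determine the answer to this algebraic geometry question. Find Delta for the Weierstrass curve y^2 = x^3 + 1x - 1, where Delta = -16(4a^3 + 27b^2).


Compute each component:
4a^3 = 4*1^3 = 4*1 = 4
27b^2 = 27*(-1)^2 = 27*1 = 27
4a^3 + 27b^2 = 4 + 27 = 31
Delta = -16*31 = -496

-496


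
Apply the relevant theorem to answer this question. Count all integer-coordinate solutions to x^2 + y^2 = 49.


Systematically check integer values of x where x^2 <= 49.
For each valid x, check if 49 - x^2 is a perfect square.
x=0: 49 - 0 = 49, sqrt = 7 (valid)
x=7: 49 - 49 = 0, sqrt = 0 (valid)
Total integer solutions found: 4

4


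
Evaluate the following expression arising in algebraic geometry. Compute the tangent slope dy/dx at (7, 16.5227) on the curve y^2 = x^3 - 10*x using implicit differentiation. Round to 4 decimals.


Using implicit differentiation of y^2 = x^3 - 10*x:
2y * dy/dx = 3x^2 - 10
dy/dx = (3x^2 - 10)/(2y)
Numerator: 3*7^2 - 10 = 137
Denominator: 2*16.5227 = 33.0454
dy/dx = 137/33.0454 = 4.1458

4.1458


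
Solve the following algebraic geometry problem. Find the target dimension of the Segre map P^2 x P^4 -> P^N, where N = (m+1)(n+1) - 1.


The Segre embedding maps P^m x P^n into P^N via
all products of coordinates from each factor.
N = (m+1)(n+1) - 1
N = (2+1)(4+1) - 1
N = 3*5 - 1
N = 15 - 1 = 14

14


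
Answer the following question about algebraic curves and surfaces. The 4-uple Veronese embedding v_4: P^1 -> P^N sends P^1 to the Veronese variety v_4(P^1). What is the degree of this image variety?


The Veronese variety v_4(P^1) has degree d^r.
d^r = 4^1 = 4

4


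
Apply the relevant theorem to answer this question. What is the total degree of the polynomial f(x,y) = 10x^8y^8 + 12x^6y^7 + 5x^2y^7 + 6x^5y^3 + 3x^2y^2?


Examine each term for its total degree (sum of exponents).
  Term '10x^8y^8' has total degree 8+8 = 16.
  Term '12x^6y^7' has total degree 6+7 = 13.
  Term '5x^2y^7' has total degree 2+7 = 9.
  Term '6x^5y^3' has total degree 5+3 = 8.
  Term '3x^2y^2' has total degree 2+2 = 4.
The maximum total degree among all terms is 16.

16


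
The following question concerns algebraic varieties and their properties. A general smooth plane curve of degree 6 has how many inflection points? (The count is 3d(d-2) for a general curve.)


For a general smooth plane curve C of degree d, the inflection points are
the intersection of C with its Hessian curve, which has degree 3(d-2).
By Bezout, the total intersection number is d * 3(d-2) = 6 * 12 = 72.
For a general curve every flex is ordinary, so each contributes
multiplicity 1 to C·Hess(C), and the number of distinct inflection
points is 3d(d-2).
Inflection points = 3*6*(6-2) = 3*6*4 = 72

72


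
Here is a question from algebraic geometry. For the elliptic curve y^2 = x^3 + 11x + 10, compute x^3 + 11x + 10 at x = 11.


Compute x^3 + 11x + 10 at x = 11:
x^3 = 11^3 = 1331
11*x = 11*11 = 121
Sum: 1331 + 121 + 10 = 1462

1462


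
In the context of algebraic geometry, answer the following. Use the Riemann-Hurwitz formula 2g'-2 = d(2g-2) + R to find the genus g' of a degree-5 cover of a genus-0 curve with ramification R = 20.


Riemann-Hurwitz formula: 2g' - 2 = d(2g - 2) + R
Given: d = 5, g = 0, R = 20
2g' - 2 = 5*(2*0 - 2) + 20
2g' - 2 = 5*(-2) + 20
2g' - 2 = -10 + 20 = 10
2g' = 12
g' = 6

6


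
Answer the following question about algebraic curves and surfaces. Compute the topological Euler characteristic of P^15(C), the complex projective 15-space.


The complex projective space P^15 has one cell in each even real dimension 0, 2, ..., 30.
The cohomology groups are H^{2k}(P^15) = Z for k = 0,...,15, and 0 otherwise.
Euler characteristic = sum of Betti numbers = 1 per even-dimensional cohomology group.
chi(P^15) = 15 + 1 = 16

16


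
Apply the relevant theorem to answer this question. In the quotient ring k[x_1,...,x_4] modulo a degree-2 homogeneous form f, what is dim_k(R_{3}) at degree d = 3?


For R = k[x_1,...,x_n]/(f) with f homogeneous of degree e:
The Hilbert series is (1 - t^e)/(1 - t)^n.
So h(d) = C(d+n-1, n-1) - C(d-e+n-1, n-1) for d >= e.
With n=4, e=2, d=3:
C(3+4-1, 4-1) = C(6, 3) = 20
C(3-2+4-1, 4-1) = C(4, 3) = 4
h(3) = 20 - 4 = 16

16


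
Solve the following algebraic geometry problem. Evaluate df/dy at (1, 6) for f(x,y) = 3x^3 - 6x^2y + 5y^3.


df/dy = (-6)*x^2 + 3*5*y^2
At (1,6): (-6)*1^2 + 3*5*6^2
= -6 + 540
= 534

534


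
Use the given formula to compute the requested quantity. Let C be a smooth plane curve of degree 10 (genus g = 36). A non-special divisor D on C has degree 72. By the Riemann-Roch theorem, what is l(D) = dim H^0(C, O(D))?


First, compute the genus of a smooth plane curve of degree 10:
g = (d-1)(d-2)/2 = (10-1)(10-2)/2 = 36
For a non-special divisor D (i.e., h^1(D) = 0), Riemann-Roch gives:
l(D) = deg(D) - g + 1
Since deg(D) = 72 >= 2g - 1 = 71, D is non-special.
l(D) = 72 - 36 + 1 = 37

37


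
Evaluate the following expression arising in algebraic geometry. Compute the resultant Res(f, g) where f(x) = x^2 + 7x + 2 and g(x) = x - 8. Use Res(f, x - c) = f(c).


For Res(f, x - c), we evaluate f at x = c.
f(8) = 8^2 + 7*8 + 2
= 64 + 56 + 2
= 120 + 2 = 122
Res(f, g) = 122

122


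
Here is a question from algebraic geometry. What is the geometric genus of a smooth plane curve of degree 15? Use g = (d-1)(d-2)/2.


Using the genus formula for smooth plane curves:
g = (d-1)(d-2)/2
g = (15-1)(15-2)/2
g = 14*13/2
g = 182/2 = 91

91


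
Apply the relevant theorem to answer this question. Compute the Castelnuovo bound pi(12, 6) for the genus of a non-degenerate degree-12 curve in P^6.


Castelnuovo's bound: write d - 1 = m(r-1) + epsilon with 0 <= epsilon < r-1.
d - 1 = 12 - 1 = 11
r - 1 = 6 - 1 = 5
11 = 2*5 + 1, so m = 2, epsilon = 1
pi(d, r) = m(m-1)(r-1)/2 + m*epsilon
= 2*1*5/2 + 2*1
= 10/2 + 2
= 5 + 2 = 7

7


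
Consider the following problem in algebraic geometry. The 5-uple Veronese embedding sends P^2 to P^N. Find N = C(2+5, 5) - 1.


The Veronese embedding v_d: P^n -> P^N maps each point to all
degree-d monomials in n+1 homogeneous coordinates.
N = C(n+d, d) - 1
N = C(2+5, 5) - 1
N = C(7, 5) - 1
C(7, 5) = 21
N = 21 - 1 = 20

20


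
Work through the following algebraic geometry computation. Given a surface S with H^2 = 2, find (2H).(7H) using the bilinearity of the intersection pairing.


Using bilinearity of the intersection pairing on a surface S:
(aH).(bH) = ab * (H.H)
We have H^2 = 2.
D.E = (2H).(7H) = 2*7*2
= 14*2
= 28

28


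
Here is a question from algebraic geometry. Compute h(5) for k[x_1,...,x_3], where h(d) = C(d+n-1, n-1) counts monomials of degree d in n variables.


The Hilbert function for the polynomial ring in 3 variables is:
h(d) = C(d+n-1, n-1)
h(5) = C(5+3-1, 3-1) = C(7, 2)
= 7! / (2! * 5!)
= 21

21


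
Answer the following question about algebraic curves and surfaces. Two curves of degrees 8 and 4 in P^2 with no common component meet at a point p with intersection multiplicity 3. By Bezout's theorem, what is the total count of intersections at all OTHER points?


By Bezout's theorem, the total intersection number is d1 * d2.
Total = 8 * 4 = 32
Intersection multiplicity at p = 3
Remaining intersections = 32 - 3 = 29

29


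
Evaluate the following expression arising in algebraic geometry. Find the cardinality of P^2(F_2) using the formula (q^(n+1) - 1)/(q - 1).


P^2(F_2) has (q^(n+1) - 1)/(q - 1) points.
= 2^2 + 2^1 + 2^0
= 4 + 2 + 1
= 7

7


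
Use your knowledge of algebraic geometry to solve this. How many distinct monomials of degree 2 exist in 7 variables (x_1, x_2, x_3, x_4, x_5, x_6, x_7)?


The number of degree-2 monomials in 7 variables is C(d+n-1, n-1).
= C(2+7-1, 7-1) = C(8, 6)
= 28

28


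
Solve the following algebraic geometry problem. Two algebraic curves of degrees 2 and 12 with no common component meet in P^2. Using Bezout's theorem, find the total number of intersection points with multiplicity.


Bezout's theorem states the intersection count equals the product of degrees.
Intersection count = 2 * 12 = 24

24


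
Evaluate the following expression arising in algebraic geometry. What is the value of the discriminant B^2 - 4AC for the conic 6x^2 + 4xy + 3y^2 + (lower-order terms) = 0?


The discriminant of a conic Ax^2 + Bxy + Cy^2 + ... = 0 is B^2 - 4AC.
B^2 = 4^2 = 16
4AC = 4*6*3 = 72
Discriminant = 16 - 72 = -56

-56


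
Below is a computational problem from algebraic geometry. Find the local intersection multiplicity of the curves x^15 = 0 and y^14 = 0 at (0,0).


The intersection multiplicity of V(x^a) and V(y^b) at the origin is:
I(O; V(x^15), V(y^14)) = dim_k(k[x,y]/(x^15, y^14))
A basis for k[x,y]/(x^15, y^14) is the set of monomials x^i * y^j
where 0 <= i < 15 and 0 <= j < 14.
The number of such monomials is 15 * 14 = 210

210


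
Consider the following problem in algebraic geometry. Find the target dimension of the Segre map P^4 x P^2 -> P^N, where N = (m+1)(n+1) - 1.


The Segre embedding maps P^m x P^n into P^N via
all products of coordinates from each factor.
N = (m+1)(n+1) - 1
N = (4+1)(2+1) - 1
N = 5*3 - 1
N = 15 - 1 = 14

14


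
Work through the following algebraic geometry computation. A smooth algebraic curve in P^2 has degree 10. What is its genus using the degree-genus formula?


Using the genus formula for smooth plane curves:
g = (d-1)(d-2)/2
g = (10-1)(10-2)/2
g = 9*8/2
g = 72/2 = 36

36


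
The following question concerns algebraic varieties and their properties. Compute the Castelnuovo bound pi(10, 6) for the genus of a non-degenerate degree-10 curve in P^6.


Castelnuovo's bound: write d - 1 = m(r-1) + epsilon with 0 <= epsilon < r-1.
d - 1 = 10 - 1 = 9
r - 1 = 6 - 1 = 5
9 = 1*5 + 4, so m = 1, epsilon = 4
pi(d, r) = m(m-1)(r-1)/2 + m*epsilon
= 1*0*5/2 + 1*4
= 0/2 + 4
= 0 + 4 = 4

4


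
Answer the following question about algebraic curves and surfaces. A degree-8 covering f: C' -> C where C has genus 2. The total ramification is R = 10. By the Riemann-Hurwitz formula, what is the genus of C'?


Riemann-Hurwitz formula: 2g' - 2 = d(2g - 2) + R
Given: d = 8, g = 2, R = 10
2g' - 2 = 8*(2*2 - 2) + 10
2g' - 2 = 8*2 + 10
2g' - 2 = 16 + 10 = 26
2g' = 28
g' = 14

14


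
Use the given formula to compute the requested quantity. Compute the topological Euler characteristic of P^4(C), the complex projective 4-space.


The complex projective space P^4 has one cell in each even real dimension 0, 2, ..., 8.
The cohomology groups are H^{2k}(P^4) = Z for k = 0,...,4, and 0 otherwise.
Euler characteristic = sum of Betti numbers = 1 per even-dimensional cohomology group.
chi(P^4) = 4 + 1 = 5

5


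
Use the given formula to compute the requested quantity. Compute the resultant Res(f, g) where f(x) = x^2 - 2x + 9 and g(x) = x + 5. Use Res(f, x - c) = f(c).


For Res(f, x - c), we evaluate f at x = c.
f(-5) = (-5)^2 - 2*(-5) + 9
= 25 + 10 + 9
= 35 + 9 = 44
Res(f, g) = 44

44


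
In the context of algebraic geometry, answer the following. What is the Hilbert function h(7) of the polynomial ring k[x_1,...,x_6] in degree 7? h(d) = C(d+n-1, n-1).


The Hilbert function for the polynomial ring in 6 variables is:
h(d) = C(d+n-1, n-1)
h(7) = C(7+6-1, 6-1) = C(12, 5)
= 12! / (5! * 7!)
= 792

792


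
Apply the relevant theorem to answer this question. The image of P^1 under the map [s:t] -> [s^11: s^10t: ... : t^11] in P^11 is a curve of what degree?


The rational normal curve in P^11 is the image of P^1 under the 11-uple Veronese.
A general hyperplane in P^11 pulls back to a degree-11 form on P^1, which has 11 zeros,
so the curve meets a general hyperplane in 11 points. Degree = 11.

11


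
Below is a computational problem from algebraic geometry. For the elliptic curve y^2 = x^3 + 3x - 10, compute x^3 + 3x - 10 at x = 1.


Compute x^3 + 3x - 10 at x = 1:
x^3 = 1^3 = 1
3*x = 3*1 = 3
Sum: 1 + 3 - 10 = -6

-6


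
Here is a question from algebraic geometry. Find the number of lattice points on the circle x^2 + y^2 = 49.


Systematically check integer values of x where x^2 <= 49.
For each valid x, check if 49 - x^2 is a perfect square.
x=0: 49 - 0 = 49, sqrt = 7 (valid)
x=7: 49 - 49 = 0, sqrt = 0 (valid)
Total integer solutions found: 4

4


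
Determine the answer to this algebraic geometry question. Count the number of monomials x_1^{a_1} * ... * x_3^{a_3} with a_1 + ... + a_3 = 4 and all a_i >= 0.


The number of degree-4 monomials in 3 variables is C(d+n-1, n-1).
= C(4+3-1, 3-1) = C(6, 2)
= 15

15


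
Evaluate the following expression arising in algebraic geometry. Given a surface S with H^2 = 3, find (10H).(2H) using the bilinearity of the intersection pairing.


Using bilinearity of the intersection pairing on a surface S:
(aH).(bH) = ab * (H.H)
We have H^2 = 3.
D.E = (10H).(2H) = 10*2*3
= 20*3
= 60

60


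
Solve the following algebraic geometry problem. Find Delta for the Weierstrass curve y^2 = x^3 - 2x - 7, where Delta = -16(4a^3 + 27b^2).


Compute each component:
4a^3 = 4*(-2)^3 = 4*(-8) = -32
27b^2 = 27*(-7)^2 = 27*49 = 1323
4a^3 + 27b^2 = -32 + 1323 = 1291
Delta = -16*1291 = -20656

-20656


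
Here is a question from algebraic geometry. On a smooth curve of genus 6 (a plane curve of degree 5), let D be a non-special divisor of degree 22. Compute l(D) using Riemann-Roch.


First, compute the genus of a smooth plane curve of degree 5:
g = (d-1)(d-2)/2 = (5-1)(5-2)/2 = 6
For a non-special divisor D (i.e., h^1(D) = 0), Riemann-Roch gives:
l(D) = deg(D) - g + 1
Since deg(D) = 22 >= 2g - 1 = 11, D is non-special.
l(D) = 22 - 6 + 1 = 17

17


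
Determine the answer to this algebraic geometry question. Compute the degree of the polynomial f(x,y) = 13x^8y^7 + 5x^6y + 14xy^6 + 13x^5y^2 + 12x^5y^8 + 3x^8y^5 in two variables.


Examine each term for its total degree (sum of exponents).
  Term '13x^8y^7' has total degree 8+7 = 15.
  Term '5x^6y' has total degree 6+1 = 7.
  Term '14xy^6' has total degree 1+6 = 7.
  Term '13x^5y^2' has total degree 5+2 = 7.
  Term '12x^5y^8' has total degree 5+8 = 13.
  Term '3x^8y^5' has total degree 8+5 = 13.
The maximum total degree among all terms is 15.

15


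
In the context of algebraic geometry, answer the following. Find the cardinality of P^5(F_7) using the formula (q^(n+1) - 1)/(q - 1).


P^5(F_7) has (q^(n+1) - 1)/(q - 1) points.
= 7^5 + 7^4 + 7^3 + 7^2 + 7^1 + 7^0
= 16807 + 2401 + 343 + 49 + 7 + 1
= 19608

19608


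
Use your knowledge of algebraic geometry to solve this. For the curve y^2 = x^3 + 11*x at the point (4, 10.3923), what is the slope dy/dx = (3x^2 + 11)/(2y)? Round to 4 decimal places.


Using implicit differentiation of y^2 = x^3 + 11*x:
2y * dy/dx = 3x^2 + 11
dy/dx = (3x^2 + 11)/(2y)
Numerator: 3*4^2 + 11 = 59
Denominator: 2*10.3923 = 20.7846
dy/dx = 59/20.7846 = 2.8386

2.8386


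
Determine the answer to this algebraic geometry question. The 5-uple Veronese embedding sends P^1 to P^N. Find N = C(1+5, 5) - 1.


The Veronese embedding v_d: P^n -> P^N maps each point to all
degree-d monomials in n+1 homogeneous coordinates.
N = C(n+d, d) - 1
N = C(1+5, 5) - 1
N = C(6, 5) - 1
C(6, 5) = 6
N = 6 - 1 = 5

5


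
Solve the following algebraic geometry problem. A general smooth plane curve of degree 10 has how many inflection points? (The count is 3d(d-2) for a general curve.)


For a general smooth plane curve C of degree d, the inflection points are
the intersection of C with its Hessian curve, which has degree 3(d-2).
By Bezout, the total intersection number is d * 3(d-2) = 10 * 24 = 240.
For a general curve every flex is ordinary, so each contributes
multiplicity 1 to C·Hess(C), and the number of distinct inflection
points is 3d(d-2).
Inflection points = 3*10*(10-2) = 3*10*8 = 240

240


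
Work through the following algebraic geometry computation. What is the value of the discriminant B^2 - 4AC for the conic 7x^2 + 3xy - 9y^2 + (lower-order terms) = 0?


The discriminant of a conic Ax^2 + Bxy + Cy^2 + ... = 0 is B^2 - 4AC.
B^2 = 3^2 = 9
4AC = 4*7*(-9) = -252
Discriminant = 9 + 252 = 261

261


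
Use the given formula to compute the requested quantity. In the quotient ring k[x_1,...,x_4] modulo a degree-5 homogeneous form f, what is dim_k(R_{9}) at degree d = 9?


For R = k[x_1,...,x_n]/(f) with f homogeneous of degree e:
The Hilbert series is (1 - t^e)/(1 - t)^n.
So h(d) = C(d+n-1, n-1) - C(d-e+n-1, n-1) for d >= e.
With n=4, e=5, d=9:
C(9+4-1, 4-1) = C(12, 3) = 220
C(9-5+4-1, 4-1) = C(7, 3) = 35
h(9) = 220 - 35 = 185

185


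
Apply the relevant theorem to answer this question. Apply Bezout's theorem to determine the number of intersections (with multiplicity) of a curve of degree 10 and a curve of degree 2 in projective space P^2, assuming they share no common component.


Bezout's theorem states the intersection count equals the product of degrees.
Intersection count = 10 * 2 = 20

20


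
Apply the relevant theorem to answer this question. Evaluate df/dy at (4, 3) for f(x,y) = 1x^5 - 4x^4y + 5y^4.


df/dy = (-4)*x^4 + 4*5*y^3
At (4,3): (-4)*4^4 + 4*5*3^3
= -1024 + 540
= -484

-484


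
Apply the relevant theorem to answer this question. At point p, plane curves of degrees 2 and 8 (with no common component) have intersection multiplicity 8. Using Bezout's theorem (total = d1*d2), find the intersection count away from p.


By Bezout's theorem, the total intersection number is d1 * d2.
Total = 2 * 8 = 16
Intersection multiplicity at p = 8
Remaining intersections = 16 - 8 = 8

8


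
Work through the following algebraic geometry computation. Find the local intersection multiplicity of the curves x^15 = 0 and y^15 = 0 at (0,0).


The intersection multiplicity of V(x^a) and V(y^b) at the origin is:
I(O; V(x^15), V(y^15)) = dim_k(k[x,y]/(x^15, y^15))
A basis for k[x,y]/(x^15, y^15) is the set of monomials x^i * y^j
where 0 <= i < 15 and 0 <= j < 15.
The number of such monomials is 15 * 15 = 225

225


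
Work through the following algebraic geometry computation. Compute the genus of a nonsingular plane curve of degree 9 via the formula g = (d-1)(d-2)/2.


Using the genus formula for smooth plane curves:
g = (d-1)(d-2)/2
g = (9-1)(9-2)/2
g = 8*7/2
g = 56/2 = 28

28


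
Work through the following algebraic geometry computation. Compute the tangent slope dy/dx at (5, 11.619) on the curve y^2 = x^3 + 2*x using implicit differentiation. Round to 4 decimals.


Using implicit differentiation of y^2 = x^3 + 2*x:
2y * dy/dx = 3x^2 + 2
dy/dx = (3x^2 + 2)/(2y)
Numerator: 3*5^2 + 2 = 77
Denominator: 2*11.619 = 23.238
dy/dx = 77/23.238 = 3.3135

3.3135


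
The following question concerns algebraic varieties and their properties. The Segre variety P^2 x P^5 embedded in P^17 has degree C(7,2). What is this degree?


The degree of the Segre variety P^2 x P^5 is C(m+n, m).
= C(7, 2)
= 21

21


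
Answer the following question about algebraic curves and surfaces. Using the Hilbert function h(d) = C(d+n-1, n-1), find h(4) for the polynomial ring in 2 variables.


The Hilbert function for the polynomial ring in 2 variables is:
h(d) = C(d+n-1, n-1)
h(4) = C(4+2-1, 2-1) = C(5, 1)
= 5! / (1! * 4!)
= 5

5


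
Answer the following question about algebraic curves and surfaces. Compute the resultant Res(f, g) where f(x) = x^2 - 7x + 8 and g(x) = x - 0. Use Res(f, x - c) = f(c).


For Res(f, x - c), we evaluate f at x = c.
f(0) = 0^2 - 7*0 + 8
= 0 + 0 + 8
= 0 + 8 = 8
Res(f, g) = 8

8


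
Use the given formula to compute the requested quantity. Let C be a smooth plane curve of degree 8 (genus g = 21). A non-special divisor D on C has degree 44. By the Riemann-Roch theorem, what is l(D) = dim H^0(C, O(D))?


First, compute the genus of a smooth plane curve of degree 8:
g = (d-1)(d-2)/2 = (8-1)(8-2)/2 = 21
For a non-special divisor D (i.e., h^1(D) = 0), Riemann-Roch gives:
l(D) = deg(D) - g + 1
Since deg(D) = 44 >= 2g - 1 = 41, D is non-special.
l(D) = 44 - 21 + 1 = 24

24


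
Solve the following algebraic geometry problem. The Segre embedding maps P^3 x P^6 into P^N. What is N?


The Segre embedding maps P^m x P^n into P^N via
all products of coordinates from each factor.
N = (m+1)(n+1) - 1
N = (3+1)(6+1) - 1
N = 4*7 - 1
N = 28 - 1 = 27

27


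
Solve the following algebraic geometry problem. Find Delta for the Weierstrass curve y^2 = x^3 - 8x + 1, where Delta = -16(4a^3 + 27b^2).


Compute each component:
4a^3 = 4*(-8)^3 = 4*(-512) = -2048
27b^2 = 27*1^2 = 27*1 = 27
4a^3 + 27b^2 = -2048 + 27 = -2021
Delta = -16*(-2021) = 32336

32336


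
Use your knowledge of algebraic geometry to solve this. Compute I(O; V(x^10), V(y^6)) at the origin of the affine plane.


The intersection multiplicity of V(x^a) and V(y^b) at the origin is:
I(O; V(x^10), V(y^6)) = dim_k(k[x,y]/(x^10, y^6))
A basis for k[x,y]/(x^10, y^6) is the set of monomials x^i * y^j
where 0 <= i < 10 and 0 <= j < 6.
The number of such monomials is 10 * 6 = 60

60


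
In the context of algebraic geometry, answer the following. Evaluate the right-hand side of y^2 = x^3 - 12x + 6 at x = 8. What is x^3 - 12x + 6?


Compute x^3 - 12x + 6 at x = 8:
x^3 = 8^3 = 512
(-12)*x = (-12)*8 = -96
Sum: 512 - 96 + 6 = 422

422


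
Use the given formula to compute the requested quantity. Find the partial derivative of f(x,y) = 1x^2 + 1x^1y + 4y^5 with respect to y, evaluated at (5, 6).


df/dy = 1*x^1 + 5*4*y^4
At (5,6): 1*5^1 + 5*4*6^4
= 5 + 25920
= 25925

25925


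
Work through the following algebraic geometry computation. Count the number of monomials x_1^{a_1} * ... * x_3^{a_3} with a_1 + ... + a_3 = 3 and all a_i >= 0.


The number of degree-3 monomials in 3 variables is C(d+n-1, n-1).
= C(3+3-1, 3-1) = C(5, 2)
= 10

10


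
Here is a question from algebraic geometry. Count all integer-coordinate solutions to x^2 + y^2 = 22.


Systematically check integer values of x where x^2 <= 22.
For each valid x, check if 22 - x^2 is a perfect square.
Total integer solutions found: 0

0


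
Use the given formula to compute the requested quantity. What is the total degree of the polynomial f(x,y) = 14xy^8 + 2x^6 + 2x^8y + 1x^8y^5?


Examine each term for its total degree (sum of exponents).
  Term '14xy^8' has total degree 1+8 = 9.
  Term '2x^6' has total degree 6+0 = 6.
  Term '2x^8y' has total degree 8+1 = 9.
  Term '1x^8y^5' has total degree 8+5 = 13.
The maximum total degree among all terms is 13.

13


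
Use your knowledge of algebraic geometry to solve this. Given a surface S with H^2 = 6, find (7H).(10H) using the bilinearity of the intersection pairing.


Using bilinearity of the intersection pairing on a surface S:
(aH).(bH) = ab * (H.H)
We have H^2 = 6.
D.E = (7H).(10H) = 7*10*6
= 70*6
= 420

420


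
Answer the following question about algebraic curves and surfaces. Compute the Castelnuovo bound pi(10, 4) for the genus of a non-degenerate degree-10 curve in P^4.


Castelnuovo's bound: write d - 1 = m(r-1) + epsilon with 0 <= epsilon < r-1.
d - 1 = 10 - 1 = 9
r - 1 = 4 - 1 = 3
9 = 3*3 + 0, so m = 3, epsilon = 0
pi(d, r) = m(m-1)(r-1)/2 + m*epsilon
= 3*2*3/2 + 3*0
= 18/2 + 0
= 9 + 0 = 9

9


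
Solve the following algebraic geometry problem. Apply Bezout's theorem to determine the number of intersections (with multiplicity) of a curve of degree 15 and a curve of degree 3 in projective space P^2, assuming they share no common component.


Bezout's theorem states the intersection count equals the product of degrees.
Intersection count = 15 * 3 = 45

45


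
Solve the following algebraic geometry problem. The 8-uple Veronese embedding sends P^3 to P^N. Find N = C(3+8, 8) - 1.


The Veronese embedding v_d: P^n -> P^N maps each point to all
degree-d monomials in n+1 homogeneous coordinates.
N = C(n+d, d) - 1
N = C(3+8, 8) - 1
N = C(11, 8) - 1
C(11, 8) = 165
N = 165 - 1 = 164

164


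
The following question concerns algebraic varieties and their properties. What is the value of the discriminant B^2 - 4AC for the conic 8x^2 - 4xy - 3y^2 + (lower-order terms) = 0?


The discriminant of a conic Ax^2 + Bxy + Cy^2 + ... = 0 is B^2 - 4AC.
B^2 = (-4)^2 = 16
4AC = 4*8*(-3) = -96
Discriminant = 16 + 96 = 112

112


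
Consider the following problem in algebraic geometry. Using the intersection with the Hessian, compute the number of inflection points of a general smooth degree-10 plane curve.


For a general smooth plane curve C of degree d, the inflection points are
the intersection of C with its Hessian curve, which has degree 3(d-2).
By Bezout, the total intersection number is d * 3(d-2) = 10 * 24 = 240.
For a general curve every flex is ordinary, so each contributes
multiplicity 1 to C·Hess(C), and the number of distinct inflection
points is 3d(d-2).
Inflection points = 3*10*(10-2) = 3*10*8 = 240

240


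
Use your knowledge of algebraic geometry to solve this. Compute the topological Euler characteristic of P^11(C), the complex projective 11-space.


The complex projective space P^11 has one cell in each even real dimension 0, 2, ..., 22.
The cohomology groups are H^{2k}(P^11) = Z for k = 0,...,11, and 0 otherwise.
Euler characteristic = sum of Betti numbers = 1 per even-dimensional cohomology group.
chi(P^11) = 11 + 1 = 12

12


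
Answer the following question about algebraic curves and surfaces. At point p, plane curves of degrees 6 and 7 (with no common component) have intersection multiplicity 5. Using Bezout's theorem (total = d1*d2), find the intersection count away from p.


By Bezout's theorem, the total intersection number is d1 * d2.
Total = 6 * 7 = 42
Intersection multiplicity at p = 5
Remaining intersections = 42 - 5 = 37

37


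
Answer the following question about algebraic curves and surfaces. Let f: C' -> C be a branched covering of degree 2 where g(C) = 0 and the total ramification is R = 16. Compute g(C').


Riemann-Hurwitz formula: 2g' - 2 = d(2g - 2) + R
Given: d = 2, g = 0, R = 16
2g' - 2 = 2*(2*0 - 2) + 16
2g' - 2 = 2*(-2) + 16
2g' - 2 = -4 + 16 = 12
2g' = 14
g' = 7

7


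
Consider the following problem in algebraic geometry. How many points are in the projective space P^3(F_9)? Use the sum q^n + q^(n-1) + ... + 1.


P^3(F_9) has (q^(n+1) - 1)/(q - 1) points.
= 9^3 + 9^2 + 9^1 + 9^0
= 729 + 81 + 9 + 1
= 820

820


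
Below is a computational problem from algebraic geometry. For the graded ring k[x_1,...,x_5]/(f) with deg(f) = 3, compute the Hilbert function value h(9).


For R = k[x_1,...,x_n]/(f) with f homogeneous of degree e:
The Hilbert series is (1 - t^e)/(1 - t)^n.
So h(d) = C(d+n-1, n-1) - C(d-e+n-1, n-1) for d >= e.
With n=5, e=3, d=9:
C(9+5-1, 5-1) = C(13, 4) = 715
C(9-3+5-1, 5-1) = C(10, 4) = 210
h(9) = 715 - 210 = 505

505


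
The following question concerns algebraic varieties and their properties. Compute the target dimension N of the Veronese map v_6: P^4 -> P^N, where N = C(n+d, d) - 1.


The Veronese embedding v_d: P^n -> P^N maps each point to all
degree-d monomials in n+1 homogeneous coordinates.
N = C(n+d, d) - 1
N = C(4+6, 6) - 1
N = C(10, 6) - 1
C(10, 6) = 210
N = 210 - 1 = 209

209


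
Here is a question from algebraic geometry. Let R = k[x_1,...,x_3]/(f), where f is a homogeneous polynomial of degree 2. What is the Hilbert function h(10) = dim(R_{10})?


For R = k[x_1,...,x_n]/(f) with f homogeneous of degree e:
The Hilbert series is (1 - t^e)/(1 - t)^n.
So h(d) = C(d+n-1, n-1) - C(d-e+n-1, n-1) for d >= e.
With n=3, e=2, d=10:
C(10+3-1, 3-1) = C(12, 2) = 66
C(10-2+3-1, 3-1) = C(10, 2) = 45
h(10) = 66 - 45 = 21

21


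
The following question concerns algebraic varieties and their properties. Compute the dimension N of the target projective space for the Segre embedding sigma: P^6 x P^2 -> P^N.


The Segre embedding maps P^m x P^n into P^N via
all products of coordinates from each factor.
N = (m+1)(n+1) - 1
N = (6+1)(2+1) - 1
N = 7*3 - 1
N = 21 - 1 = 20

20


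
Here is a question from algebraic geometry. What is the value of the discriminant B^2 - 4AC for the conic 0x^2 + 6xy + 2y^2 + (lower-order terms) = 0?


The discriminant of a conic Ax^2 + Bxy + Cy^2 + ... = 0 is B^2 - 4AC.
B^2 = 6^2 = 36
4AC = 4*0*2 = 0
Discriminant = 36 + 0 = 36

36


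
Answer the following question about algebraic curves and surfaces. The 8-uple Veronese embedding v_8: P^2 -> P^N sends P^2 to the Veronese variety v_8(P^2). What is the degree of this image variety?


The Veronese variety v_8(P^2) has degree d^r.
d^r = 8^2 = 64

64


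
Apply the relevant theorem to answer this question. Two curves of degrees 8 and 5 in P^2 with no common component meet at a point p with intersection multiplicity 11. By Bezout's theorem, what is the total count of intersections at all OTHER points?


By Bezout's theorem, the total intersection number is d1 * d2.
Total = 8 * 5 = 40
Intersection multiplicity at p = 11
Remaining intersections = 40 - 11 = 29

29


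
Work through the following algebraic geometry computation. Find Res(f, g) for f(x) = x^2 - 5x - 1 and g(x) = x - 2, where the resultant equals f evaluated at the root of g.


For Res(f, x - c), we evaluate f at x = c.
f(2) = 2^2 - 5*2 - 1
= 4 - 10 - 1
= -6 - 1 = -7
Res(f, g) = -7

-7


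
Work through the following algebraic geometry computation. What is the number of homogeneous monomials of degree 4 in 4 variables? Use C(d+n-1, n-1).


The number of degree-4 monomials in 4 variables is C(d+n-1, n-1).
= C(4+4-1, 4-1) = C(7, 3)
= 35

35


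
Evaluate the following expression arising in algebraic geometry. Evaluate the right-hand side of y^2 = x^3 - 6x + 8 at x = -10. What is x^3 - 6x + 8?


Compute x^3 - 6x + 8 at x = -10:
x^3 = (-10)^3 = -1000
(-6)*x = (-6)*(-10) = 60
Sum: -1000 + 60 + 8 = -932

-932


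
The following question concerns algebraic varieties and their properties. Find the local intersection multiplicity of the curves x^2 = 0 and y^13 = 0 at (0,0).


The intersection multiplicity of V(x^a) and V(y^b) at the origin is:
I(O; V(x^2), V(y^13)) = dim_k(k[x,y]/(x^2, y^13))
A basis for k[x,y]/(x^2, y^13) is the set of monomials x^i * y^j
where 0 <= i < 2 and 0 <= j < 13.
The number of such monomials is 2 * 13 = 26

26


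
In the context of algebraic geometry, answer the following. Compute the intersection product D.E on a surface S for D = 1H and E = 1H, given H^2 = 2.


Using bilinearity of the intersection pairing on a surface S:
(aH).(bH) = ab * (H.H)
We have H^2 = 2.
D.E = (1H).(1H) = 1*1*2
= 1*2
= 2

2


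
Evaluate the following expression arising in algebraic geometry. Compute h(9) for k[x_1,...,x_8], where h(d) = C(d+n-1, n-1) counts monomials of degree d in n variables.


The Hilbert function for the polynomial ring in 8 variables is:
h(d) = C(d+n-1, n-1)
h(9) = C(9+8-1, 8-1) = C(16, 7)
= 16! / (7! * 9!)
= 11440

11440


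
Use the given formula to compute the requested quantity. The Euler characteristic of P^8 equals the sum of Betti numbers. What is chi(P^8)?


The complex projective space P^8 has one cell in each even real dimension 0, 2, ..., 16.
The cohomology groups are H^{2k}(P^8) = Z for k = 0,...,8, and 0 otherwise.
Euler characteristic = sum of Betti numbers = 1 per even-dimensional cohomology group.
chi(P^8) = 8 + 1 = 9

9


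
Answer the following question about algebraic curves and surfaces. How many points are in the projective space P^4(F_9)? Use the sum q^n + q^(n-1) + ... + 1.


P^4(F_9) has (q^(n+1) - 1)/(q - 1) points.
= 9^4 + 9^3 + 9^2 + 9^1 + 9^0
= 6561 + 729 + 81 + 9 + 1
= 7381

7381


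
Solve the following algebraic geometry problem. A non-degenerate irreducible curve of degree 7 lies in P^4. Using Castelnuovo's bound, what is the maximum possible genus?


Castelnuovo's bound: write d - 1 = m(r-1) + epsilon with 0 <= epsilon < r-1.
d - 1 = 7 - 1 = 6
r - 1 = 4 - 1 = 3
6 = 2*3 + 0, so m = 2, epsilon = 0
pi(d, r) = m(m-1)(r-1)/2 + m*epsilon
= 2*1*3/2 + 2*0
= 6/2 + 0
= 3 + 0 = 3

3


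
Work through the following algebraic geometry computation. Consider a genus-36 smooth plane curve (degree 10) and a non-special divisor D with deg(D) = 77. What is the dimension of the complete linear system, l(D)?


First, compute the genus of a smooth plane curve of degree 10:
g = (d-1)(d-2)/2 = (10-1)(10-2)/2 = 36
For a non-special divisor D (i.e., h^1(D) = 0), Riemann-Roch gives:
l(D) = deg(D) - g + 1
Since deg(D) = 77 >= 2g - 1 = 71, D is non-special.
l(D) = 77 - 36 + 1 = 42

42


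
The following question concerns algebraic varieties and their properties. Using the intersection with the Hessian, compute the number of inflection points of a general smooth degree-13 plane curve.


For a general smooth plane curve C of degree d, the inflection points are
the intersection of C with its Hessian curve, which has degree 3(d-2).
By Bezout, the total intersection number is d * 3(d-2) = 13 * 33 = 429.
For a general curve every flex is ordinary, so each contributes
multiplicity 1 to C·Hess(C), and the number of distinct inflection
points is 3d(d-2).
Inflection points = 3*13*(13-2) = 3*13*11 = 429

429


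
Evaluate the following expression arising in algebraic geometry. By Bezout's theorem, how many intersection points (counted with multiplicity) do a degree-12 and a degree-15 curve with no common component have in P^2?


Bezout's theorem states the intersection count equals the product of degrees.
Intersection count = 12 * 15 = 180

180


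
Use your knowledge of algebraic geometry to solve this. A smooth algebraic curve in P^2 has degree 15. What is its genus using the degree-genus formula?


Using the genus formula for smooth plane curves:
g = (d-1)(d-2)/2
g = (15-1)(15-2)/2
g = 14*13/2
g = 182/2 = 91

91


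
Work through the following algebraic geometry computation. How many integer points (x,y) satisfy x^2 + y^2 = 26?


Systematically check integer values of x where x^2 <= 26.
For each valid x, check if 26 - x^2 is a perfect square.
x=1: 26 - 1 = 25, sqrt = 5 (valid)
x=5: 26 - 25 = 1, sqrt = 1 (valid)
Total integer solutions found: 8

8


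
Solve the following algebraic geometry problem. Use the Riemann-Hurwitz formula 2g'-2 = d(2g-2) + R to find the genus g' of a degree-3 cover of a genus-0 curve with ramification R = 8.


Riemann-Hurwitz formula: 2g' - 2 = d(2g - 2) + R
Given: d = 3, g = 0, R = 8
2g' - 2 = 3*(2*0 - 2) + 8
2g' - 2 = 3*(-2) + 8
2g' - 2 = -6 + 8 = 2
2g' = 4
g' = 2

2


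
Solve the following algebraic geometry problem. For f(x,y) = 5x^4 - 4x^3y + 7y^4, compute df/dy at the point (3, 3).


df/dy = (-4)*x^3 + 4*7*y^3
At (3,3): (-4)*3^3 + 4*7*3^3
= -108 + 756
= 648

648


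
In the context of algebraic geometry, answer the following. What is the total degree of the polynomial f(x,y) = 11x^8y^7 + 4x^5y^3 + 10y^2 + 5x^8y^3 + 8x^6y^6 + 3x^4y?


Examine each term for its total degree (sum of exponents).
  Term '11x^8y^7' has total degree 8+7 = 15.
  Term '4x^5y^3' has total degree 5+3 = 8.
  Term '10y^2' has total degree 0+2 = 2.
  Term '5x^8y^3' has total degree 8+3 = 11.
  Term '8x^6y^6' has total degree 6+6 = 12.
  Term '3x^4y' has total degree 4+1 = 5.
The maximum total degree among all terms is 15.

15


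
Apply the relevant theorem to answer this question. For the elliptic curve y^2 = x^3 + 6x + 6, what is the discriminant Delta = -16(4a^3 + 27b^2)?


Compute each component:
4a^3 = 4*6^3 = 4*216 = 864
27b^2 = 27*6^2 = 27*36 = 972
4a^3 + 27b^2 = 864 + 972 = 1836
Delta = -16*1836 = -29376

-29376


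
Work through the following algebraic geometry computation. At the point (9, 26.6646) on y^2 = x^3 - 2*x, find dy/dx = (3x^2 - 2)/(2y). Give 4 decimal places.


Using implicit differentiation of y^2 = x^3 - 2*x:
2y * dy/dx = 3x^2 - 2
dy/dx = (3x^2 - 2)/(2y)
Numerator: 3*9^2 - 2 = 241
Denominator: 2*26.6646 = 53.3292
dy/dx = 241/53.3292 = 4.5191

4.5191
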